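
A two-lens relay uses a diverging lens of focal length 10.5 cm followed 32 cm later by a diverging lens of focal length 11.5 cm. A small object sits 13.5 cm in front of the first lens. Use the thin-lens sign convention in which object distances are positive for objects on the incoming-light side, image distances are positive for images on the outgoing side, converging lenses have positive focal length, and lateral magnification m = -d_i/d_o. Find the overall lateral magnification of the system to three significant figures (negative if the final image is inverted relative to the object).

0.102

First lens: d_i1 = 1/(1/(-10.5) - 1/13.5) = -5.906 cm.
m_1 = -(-5.906)/13.5 = 0.4375.
The intermediate image is virtual, 5.906 cm to the left of lens 1, so d_o2 = L - d_i1 = 32 - (-5.906) = 37.906 cm.
Second lens: d_i2 = 1/(1/(-11.5) - 1/(37.906)) = -8.823 cm.
m_2 = -(-8.823)/(37.906) = 0.2328.
The system's lateral magnification is m_1 m_2 = (0.4375)(0.2328) = 0.1018.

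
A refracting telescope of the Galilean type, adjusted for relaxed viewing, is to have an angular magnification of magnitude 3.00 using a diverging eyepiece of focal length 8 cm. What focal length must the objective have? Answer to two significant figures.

24 cm

|M| = f_obj/|f_eye|, so f_obj = |M| x |f_eye| = 3.0 x 8 = 24.000 cm.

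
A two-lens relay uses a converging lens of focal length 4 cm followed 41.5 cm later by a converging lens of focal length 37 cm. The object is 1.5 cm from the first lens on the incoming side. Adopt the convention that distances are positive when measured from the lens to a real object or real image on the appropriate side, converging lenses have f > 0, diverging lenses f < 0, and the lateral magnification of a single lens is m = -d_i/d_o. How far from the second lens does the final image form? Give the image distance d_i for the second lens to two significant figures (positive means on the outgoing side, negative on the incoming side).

240 cm

First lens: d_i1 = 1/(1/4 - 1/1.5) = -2.400 cm.
The intermediate image is virtual, 2.400 cm to the left of lens 1, so d_o2 = L - d_i1 = 41.5 - (-2.400) = 43.900 cm.
Second lens: d_i2 = 1/(1/37 - 1/(43.900)) = 235.406 cm.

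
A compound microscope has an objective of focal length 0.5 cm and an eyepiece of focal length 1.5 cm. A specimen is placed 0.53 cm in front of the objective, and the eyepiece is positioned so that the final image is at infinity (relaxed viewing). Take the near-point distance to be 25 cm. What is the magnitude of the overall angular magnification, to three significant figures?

Objective: 1/d_i = 1/f_obj - 1/d_o = 1/0.5 - 1/0.53 = 0.11321 cm^-1, so d_i = 8.833 cm.
m_obj = -d_i/d_o = -8.833/0.53 = -16.667.
Eyepiece angular magnification (image at infinity): M_eye = D/f_e = 25/1.5 = 16.667.
Overall M = m_obj x M_eye = (-16.667)(16.667) = -277.78.
|M| = 277.78.

278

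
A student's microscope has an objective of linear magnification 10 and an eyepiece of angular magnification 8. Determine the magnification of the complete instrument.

The overall magnification of a compound microscope is the product of the objective and eyepiece magnifications:
M = M_obj x M_eye = 10 x 8 = 80.

80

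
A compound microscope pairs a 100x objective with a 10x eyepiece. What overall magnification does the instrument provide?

The overall magnification of a compound microscope is the product of the objective and eyepiece magnifications:
M = M_obj x M_eye = 100 x 10 = 1000.

1000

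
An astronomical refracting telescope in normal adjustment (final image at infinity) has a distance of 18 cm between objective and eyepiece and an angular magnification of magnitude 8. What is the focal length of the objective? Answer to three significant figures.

In normal adjustment the tube length equals f_obj + f_eye and |M| = f_obj/f_eye.
So f_obj = 8 f_eye and 8 f_eye + f_eye = 18 cm, giving f_eye = 18/9 = 2.000 cm and f_obj = 16.000 cm.

16.0 cm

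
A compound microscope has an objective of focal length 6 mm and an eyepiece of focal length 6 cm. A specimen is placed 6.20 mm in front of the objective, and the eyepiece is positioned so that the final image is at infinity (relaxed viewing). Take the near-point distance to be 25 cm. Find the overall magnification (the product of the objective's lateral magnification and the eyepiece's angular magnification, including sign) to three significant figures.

-125

Convert to cm: f_obj = 6 mm = 0.6 cm; d_o = 6.20 mm = 0.62 cm.
Objective: 1/d_i = 1/f_obj - 1/d_o = 1/0.6 - 1/0.62 = 0.05376 cm^-1, so d_i = 18.600 cm.
m_obj = -d_i/d_o = -18.600/0.62 = -30.000.
Eyepiece angular magnification (image at infinity): M_eye = D/f_e = 25/6 = 4.167.
Overall M = m_obj x M_eye = (-30.000)(4.167) = -125.00.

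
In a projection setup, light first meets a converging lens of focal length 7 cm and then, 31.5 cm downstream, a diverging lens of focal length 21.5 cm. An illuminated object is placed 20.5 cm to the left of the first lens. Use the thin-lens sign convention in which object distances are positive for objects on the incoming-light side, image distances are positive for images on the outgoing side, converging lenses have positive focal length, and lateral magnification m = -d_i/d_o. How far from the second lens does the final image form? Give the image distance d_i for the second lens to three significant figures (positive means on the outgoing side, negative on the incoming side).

Applying the thin-lens equation to the first lens, 1/7 = 1/20.5 + 1/d_i1, which gives d_i1 = 10.630 cm.
That image sits 20.870 cm in front of the second lens, so d_o2 = 20.870 cm.
Applying the thin-lens equation again with f_2 = -21.5 cm and d_o2 = 20.870 cm gives d_i2 = -10.590 cm.

-10.6 cm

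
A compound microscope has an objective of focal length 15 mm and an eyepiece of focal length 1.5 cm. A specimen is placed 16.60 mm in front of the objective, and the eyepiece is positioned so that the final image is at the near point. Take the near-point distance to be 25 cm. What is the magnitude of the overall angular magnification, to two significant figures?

Convert to cm: f_obj = 15 mm = 1.5 cm; d_o = 16.60 mm = 1.66 cm.
Objective: 1/d_i = 1/f_obj - 1/d_o = 1/1.5 - 1/1.66 = 0.06426 cm^-1, so d_i = 15.563 cm.
m_obj = -d_i/d_o = -15.563/1.66 = -9.375.
Eyepiece angular magnification (image at near point): M_eye = 1 + D/f_e = 1 + 25/1.5 = 17.667.
Overall M = m_obj x M_eye = (-9.375)(17.667) = -165.63.
|M| = 165.63.

170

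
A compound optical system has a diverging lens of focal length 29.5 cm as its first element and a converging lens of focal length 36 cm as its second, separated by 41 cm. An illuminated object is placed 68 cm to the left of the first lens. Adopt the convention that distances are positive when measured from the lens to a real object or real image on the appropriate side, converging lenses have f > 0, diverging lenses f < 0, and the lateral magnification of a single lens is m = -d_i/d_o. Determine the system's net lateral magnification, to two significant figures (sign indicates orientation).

Applying the thin-lens equation to the first lens, 1/(-29.5) = 1/68 + 1/d_i1, which gives d_i1 = -20.574 cm.
Its lateral magnification is m_1 = -d_i1/d_o1 = -(-20.574)/68 = 0.3026.
The intermediate image is virtual, 20.574 cm to the left of lens 1, so d_o2 = L - d_i1 = 41 - (-20.574) = 61.574 cm.
Applying the thin-lens equation again with f_2 = 36 cm and d_o2 = 61.574 cm gives d_i2 = 86.676 cm.
m_2 = -(86.676)/(61.574) = -1.4077.
The system's lateral magnification is m_1 m_2 = (0.3026)(-1.4077) = -0.4259.

-0.43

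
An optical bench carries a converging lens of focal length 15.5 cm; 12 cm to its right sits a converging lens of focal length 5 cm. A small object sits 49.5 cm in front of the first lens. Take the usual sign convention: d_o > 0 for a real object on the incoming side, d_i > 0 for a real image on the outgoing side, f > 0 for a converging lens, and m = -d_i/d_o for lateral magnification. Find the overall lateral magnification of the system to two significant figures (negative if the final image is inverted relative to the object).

Applying the thin-lens equation to the first lens, 1/15.5 = 1/49.5 + 1/d_i1, which gives d_i1 = 22.566 cm.
Its lateral magnification is m_1 = -d_i1/d_o1 = -(22.566)/49.5 = -0.4559.
This image would form 22.566 cm past lens 1, i.e. 10.566 cm beyond lens 2, so it is a virtual object for lens 2: d_o2 = 12 - 22.566 = -10.566 cm.
Applying the thin-lens equation again with f_2 = 5 cm and d_o2 = -10.566 cm gives d_i2 = 3.394 cm.
m_2 = -(3.394)/(-10.566) = 0.3212.
Total m = m_1 x m_2 = (-0.4559)(0.3212) = -0.1464.

-0.15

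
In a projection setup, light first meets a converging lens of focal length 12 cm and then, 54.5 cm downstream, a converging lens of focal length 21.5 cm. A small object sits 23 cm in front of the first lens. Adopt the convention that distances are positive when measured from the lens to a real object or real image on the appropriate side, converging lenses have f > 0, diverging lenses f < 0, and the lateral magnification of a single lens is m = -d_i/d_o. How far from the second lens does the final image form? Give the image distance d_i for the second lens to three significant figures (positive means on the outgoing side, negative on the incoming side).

79.9 cm

Applying the thin-lens equation to the first lens, 1/12 = 1/23 + 1/d_i1, which gives d_i1 = 25.091 cm.
That image sits 29.409 cm in front of the second lens, so d_o2 = 29.409 cm.
Applying the thin-lens equation again with f_2 = 21.5 cm and d_o2 = 29.409 cm gives d_i2 = 79.945 cm.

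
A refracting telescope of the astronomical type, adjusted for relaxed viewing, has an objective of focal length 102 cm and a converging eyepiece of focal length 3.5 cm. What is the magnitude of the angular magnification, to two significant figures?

|M| = f_obj/|f_eye| = 102/3.5 = 29.143.

29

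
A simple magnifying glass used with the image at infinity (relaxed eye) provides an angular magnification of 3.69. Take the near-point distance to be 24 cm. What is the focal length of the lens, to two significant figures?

6.5 cm

For the image at infinity, M = D/f.
f = D/M = 24/3.69 = 6.504 cm.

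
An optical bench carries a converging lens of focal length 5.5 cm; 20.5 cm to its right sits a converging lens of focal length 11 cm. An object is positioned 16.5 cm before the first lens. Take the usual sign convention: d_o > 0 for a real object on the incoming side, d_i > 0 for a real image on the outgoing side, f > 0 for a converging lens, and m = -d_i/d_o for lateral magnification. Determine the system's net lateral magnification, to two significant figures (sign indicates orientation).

Lens 1: 1/d_i1 = 1/f_1 - 1/d_o1 = 1/5.5 - 1/16.5 = 0.12121 cm^-1, so d_i1 = 8.250 cm.
m_1 = -(8.250)/16.5 = -0.5000.
That image sits 12.250 cm in front of the second lens, so d_o2 = 12.250 cm.
Lens 2: 1/d_i2 = 1/f_2 - 1/d_o2 = 1/11 - 1/(12.250) = 0.00928 cm^-1, so d_i2 = 107.800 cm.
m_2 = -(107.800)/(12.250) = -8.8000.
The system's lateral magnification is m_1 m_2 = (-0.5000)(-8.8000) = 4.4000.

4.4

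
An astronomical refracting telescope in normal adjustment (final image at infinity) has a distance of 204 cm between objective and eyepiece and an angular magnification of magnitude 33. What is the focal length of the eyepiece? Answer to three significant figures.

6.00 cm

In normal adjustment the tube length equals f_obj + f_eye and |M| = f_obj/f_eye.
So f_obj = 33 f_eye and 33 f_eye + f_eye = 204 cm, giving f_eye = 204/34 = 6.000 cm and f_obj = 198.000 cm.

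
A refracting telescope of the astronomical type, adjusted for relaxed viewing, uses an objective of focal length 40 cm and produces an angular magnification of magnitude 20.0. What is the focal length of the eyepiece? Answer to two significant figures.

2.0 cm

|M| = f_obj/f_eye, so f_eye = f_obj/|M| = 40/20.0 = 2.000 cm.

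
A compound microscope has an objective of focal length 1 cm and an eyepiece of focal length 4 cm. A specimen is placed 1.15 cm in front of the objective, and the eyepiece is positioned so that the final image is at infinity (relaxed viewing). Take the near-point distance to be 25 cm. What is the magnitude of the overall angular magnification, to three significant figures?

41.7

Objective: 1/d_i = 1/f_obj - 1/d_o = 1/1 - 1/1.15 = 0.13043 cm^-1, so d_i = 7.667 cm.
m_obj = -d_i/d_o = -7.667/1.15 = -6.667.
Eyepiece angular magnification (image at infinity): M_eye = D/f_e = 25/4 = 6.250.
Overall M = m_obj x M_eye = (-6.667)(6.250) = -41.67.
|M| = 41.67.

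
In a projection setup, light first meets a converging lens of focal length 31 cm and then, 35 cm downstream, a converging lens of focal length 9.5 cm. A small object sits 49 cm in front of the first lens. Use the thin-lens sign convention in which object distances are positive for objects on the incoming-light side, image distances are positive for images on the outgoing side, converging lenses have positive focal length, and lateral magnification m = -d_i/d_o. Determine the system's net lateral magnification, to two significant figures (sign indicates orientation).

First lens: d_i1 = 1/(1/31 - 1/49) = 84.389 cm.
m_1 = -(84.389)/49 = -1.7222.
Since 84.389 cm > 35 cm, the first image lies past the second lens and serves as a virtual object: d_o2 = L - d_i1 = -49.389 cm.
Second lens: d_i2 = 1/(1/9.5 - 1/(-49.389)) = 7.967 cm.
m_2 = -(7.967)/(-49.389) = 0.1613.
Total m = m_1 x m_2 = (-1.7222)(0.1613) = -0.2778.

-0.28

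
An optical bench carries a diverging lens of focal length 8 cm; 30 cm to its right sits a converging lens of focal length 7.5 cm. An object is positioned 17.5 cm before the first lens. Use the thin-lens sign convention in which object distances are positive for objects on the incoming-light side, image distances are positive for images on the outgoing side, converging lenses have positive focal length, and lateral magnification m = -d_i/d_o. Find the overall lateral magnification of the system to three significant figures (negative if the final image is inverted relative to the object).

First lens: d_i1 = 1/(1/(-8) - 1/17.5) = -5.490 cm.
m_1 = -(-5.490)/17.5 = 0.3137.
The intermediate image is virtual, 5.490 cm to the left of lens 1, so d_o2 = L - d_i1 = 30 - (-5.490) = 35.490 cm.
Second lens: d_i2 = 1/(1/7.5 - 1/(35.490)) = 9.510 cm.
m_2 = -(9.510)/(35.490) = -0.2680.
The system's lateral magnification is m_1 m_2 = (0.3137)(-0.2680) = -0.0841.

-0.0841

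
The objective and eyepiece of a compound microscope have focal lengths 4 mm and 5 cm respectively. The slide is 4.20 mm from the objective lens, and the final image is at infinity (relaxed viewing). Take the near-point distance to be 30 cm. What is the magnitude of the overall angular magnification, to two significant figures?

Convert to cm: f_obj = 4 mm = 0.4 cm; d_o = 4.20 mm = 0.42 cm.
Objective: 1/d_i = 1/f_obj - 1/d_o = 1/0.4 - 1/0.42 = 0.11905 cm^-1, so d_i = 8.400 cm.
m_obj = -d_i/d_o = -8.400/0.42 = -20.000.
Eyepiece angular magnification (image at infinity): M_eye = D/f_e = 30/5 = 6.000.
Overall M = m_obj x M_eye = (-20.000)(6.000) = -120.00.
|M| = 120.00.

120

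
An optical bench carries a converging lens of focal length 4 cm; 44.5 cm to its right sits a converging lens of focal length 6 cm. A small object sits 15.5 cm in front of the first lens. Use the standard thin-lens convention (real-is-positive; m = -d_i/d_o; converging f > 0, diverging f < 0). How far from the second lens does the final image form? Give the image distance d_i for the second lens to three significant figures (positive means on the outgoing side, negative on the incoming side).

Applying the thin-lens equation to the first lens, 1/4 = 1/15.5 + 1/d_i1, which gives d_i1 = 5.391 cm.
Object distance for lens 2: d_o2 = 44.5 - 5.391 = 39.109 cm.
Applying the thin-lens equation again with f_2 = 6 cm and d_o2 = 39.109 cm gives d_i2 = 7.087 cm.

7.09 cm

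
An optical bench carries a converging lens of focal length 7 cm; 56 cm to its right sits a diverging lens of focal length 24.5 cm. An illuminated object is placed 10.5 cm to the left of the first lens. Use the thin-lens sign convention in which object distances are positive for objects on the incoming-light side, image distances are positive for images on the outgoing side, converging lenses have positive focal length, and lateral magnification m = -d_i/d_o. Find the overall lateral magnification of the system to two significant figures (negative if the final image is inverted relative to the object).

-0.82

Applying the thin-lens equation to the first lens, 1/7 = 1/10.5 + 1/d_i1, which gives d_i1 = 21.000 cm.
Its lateral magnification is m_1 = -d_i1/d_o1 = -(21.000)/10.5 = -2.0000.
That image sits 35.000 cm in front of the second lens, so d_o2 = 35.000 cm.
Applying the thin-lens equation again with f_2 = -24.5 cm and d_o2 = 35.000 cm gives d_i2 = -14.412 cm.
m_2 = -(-14.412)/(35.000) = 0.4118.
Total m = m_1 x m_2 = (-2.0000)(0.4118) = -0.8235.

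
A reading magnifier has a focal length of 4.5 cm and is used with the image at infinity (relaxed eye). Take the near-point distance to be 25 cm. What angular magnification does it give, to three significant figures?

M = D/f = 25/4.5 = 5.556.

5.56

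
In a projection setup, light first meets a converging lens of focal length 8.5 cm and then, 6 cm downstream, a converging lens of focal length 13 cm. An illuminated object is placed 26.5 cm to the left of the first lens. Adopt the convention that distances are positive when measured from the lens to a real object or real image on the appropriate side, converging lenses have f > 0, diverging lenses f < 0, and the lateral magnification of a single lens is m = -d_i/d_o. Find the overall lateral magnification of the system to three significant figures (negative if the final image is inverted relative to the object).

-0.315

Lens 1: 1/d_i1 = 1/f_1 - 1/d_o1 = 1/8.5 - 1/26.5 = 0.07991 cm^-1, so d_i1 = 12.514 cm.
m_1 = -(12.514)/26.5 = -0.4722.
This image would form 12.514 cm past lens 1, i.e. 6.514 cm beyond lens 2, so it is a virtual object for lens 2: d_o2 = 6 - 12.514 = -6.514 cm.
Lens 2: 1/d_i2 = 1/f_2 - 1/d_o2 = 1/13 - 1/(-6.514) = 0.23044 cm^-1, so d_i2 = 4.340 cm.
m_2 = -(4.340)/(-6.514) = 0.6662.
The system's lateral magnification is m_1 m_2 = (-0.4722)(0.6662) = -0.3146.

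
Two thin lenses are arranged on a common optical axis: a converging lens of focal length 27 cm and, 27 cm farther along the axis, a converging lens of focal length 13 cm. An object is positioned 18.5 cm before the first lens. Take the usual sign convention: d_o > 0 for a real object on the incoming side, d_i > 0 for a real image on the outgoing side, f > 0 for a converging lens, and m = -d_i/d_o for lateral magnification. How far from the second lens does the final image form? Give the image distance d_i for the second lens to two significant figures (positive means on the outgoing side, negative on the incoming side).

First lens: d_i1 = 1/(1/27 - 1/18.5) = -58.765 cm.
With d_i1 < 0 the first image is virtual and lies on the object side; the object distance for lens 2 is d_o2 = 27 - (-58.765) = 85.765 cm.
Second lens: d_i2 = 1/(1/13 - 1/(85.765)) = 15.323 cm.

15 cm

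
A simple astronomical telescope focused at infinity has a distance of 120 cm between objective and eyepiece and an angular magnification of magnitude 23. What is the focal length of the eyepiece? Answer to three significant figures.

5.00 cm

In normal adjustment the tube length equals f_obj + f_eye and |M| = f_obj/f_eye.
So f_obj = 23 f_eye and 23 f_eye + f_eye = 120 cm, giving f_eye = 120/24 = 5.000 cm and f_obj = 115.000 cm.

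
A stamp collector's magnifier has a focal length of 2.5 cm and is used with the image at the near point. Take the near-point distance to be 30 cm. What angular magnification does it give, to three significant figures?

M = 1 + D/f = 1 + 30/2.5 = 13.000.

13.0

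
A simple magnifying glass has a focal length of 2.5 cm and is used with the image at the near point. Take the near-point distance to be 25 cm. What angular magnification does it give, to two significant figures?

11

M = 1 + D/f = 1 + 25/2.5 = 11.000.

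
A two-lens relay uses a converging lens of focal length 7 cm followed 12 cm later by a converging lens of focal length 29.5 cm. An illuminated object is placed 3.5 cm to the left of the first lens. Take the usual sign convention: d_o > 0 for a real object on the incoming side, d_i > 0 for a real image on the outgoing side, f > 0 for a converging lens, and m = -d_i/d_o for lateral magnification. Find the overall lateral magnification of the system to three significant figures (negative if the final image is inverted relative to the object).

Lens 1: 1/d_i1 = 1/f_1 - 1/d_o1 = 1/7 - 1/3.5 = -0.14286 cm^-1, so d_i1 = -7.000 cm.
m_1 = -(-7.000)/3.5 = 2.0000.
With d_i1 < 0 the first image is virtual and lies on the object side; the object distance for lens 2 is d_o2 = 12 - (-7.000) = 19.000 cm.
Lens 2: 1/d_i2 = 1/f_2 - 1/d_o2 = 1/29.5 - 1/(19.000) = -0.01873 cm^-1, so d_i2 = -53.381 cm.
m_2 = -(-53.381)/(19.000) = 2.8095.
Overall magnification: m = m_1 m_2 = 5.6190.

5.62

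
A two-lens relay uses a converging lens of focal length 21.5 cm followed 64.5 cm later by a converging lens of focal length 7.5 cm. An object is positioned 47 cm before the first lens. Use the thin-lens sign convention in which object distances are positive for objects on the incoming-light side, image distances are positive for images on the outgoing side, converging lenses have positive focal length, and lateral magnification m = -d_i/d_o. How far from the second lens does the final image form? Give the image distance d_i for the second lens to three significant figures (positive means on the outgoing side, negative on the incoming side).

First lens: d_i1 = 1/(1/21.5 - 1/47) = 39.627 cm.
That image sits 24.873 cm in front of the second lens, so d_o2 = 24.873 cm.
Second lens: d_i2 = 1/(1/7.5 - 1/(24.873)) = 10.738 cm.

10.7 cm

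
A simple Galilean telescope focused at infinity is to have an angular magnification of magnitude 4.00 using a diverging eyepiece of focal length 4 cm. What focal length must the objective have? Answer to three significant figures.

|M| = f_obj/|f_eye|, so f_obj = |M| x |f_eye| = 4.0 x 4 = 16.000 cm.

16.0 cm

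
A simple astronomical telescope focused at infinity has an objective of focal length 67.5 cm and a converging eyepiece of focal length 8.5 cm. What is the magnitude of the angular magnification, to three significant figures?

7.94

|M| = f_obj/|f_eye| = 67.5/8.5 = 7.941.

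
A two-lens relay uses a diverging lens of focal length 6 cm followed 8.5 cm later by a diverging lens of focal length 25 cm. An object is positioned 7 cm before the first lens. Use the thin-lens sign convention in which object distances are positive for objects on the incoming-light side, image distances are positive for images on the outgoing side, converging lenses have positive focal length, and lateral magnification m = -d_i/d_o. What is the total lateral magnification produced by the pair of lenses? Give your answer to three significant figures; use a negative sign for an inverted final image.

Lens 1: 1/d_i1 = 1/f_1 - 1/d_o1 = 1/(-6) - 1/7 = -0.30952 cm^-1, so d_i1 = -3.231 cm.
m_1 = -(-3.231)/7 = 0.4615.
With d_i1 < 0 the first image is virtual and lies on the object side; the object distance for lens 2 is d_o2 = 8.5 - (-3.231) = 11.731 cm.
Lens 2: 1/d_i2 = 1/f_2 - 1/d_o2 = 1/(-25) - 1/(11.731) = -0.12525 cm^-1, so d_i2 = -7.984 cm.
m_2 = -(-7.984)/(11.731) = 0.6806.
Overall magnification: m = m_1 m_2 = 0.3141.

0.314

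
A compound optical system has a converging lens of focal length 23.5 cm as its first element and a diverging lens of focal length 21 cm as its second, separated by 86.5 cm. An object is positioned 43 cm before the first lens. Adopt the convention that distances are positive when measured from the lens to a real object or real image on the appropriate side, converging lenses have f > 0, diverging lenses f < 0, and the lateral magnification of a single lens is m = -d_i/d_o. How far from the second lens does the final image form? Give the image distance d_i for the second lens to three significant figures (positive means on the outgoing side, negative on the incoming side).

-13.1 cm

Applying the thin-lens equation to the first lens, 1/23.5 = 1/43 + 1/d_i1, which gives d_i1 = 51.821 cm.
That image sits 34.679 cm in front of the second lens, so d_o2 = 34.679 cm.
Applying the thin-lens equation again with f_2 = -21 cm and d_o2 = 34.679 cm gives d_i2 = -13.080 cm.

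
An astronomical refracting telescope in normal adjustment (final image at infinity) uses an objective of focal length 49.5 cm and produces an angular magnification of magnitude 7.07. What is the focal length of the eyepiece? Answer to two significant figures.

|M| = f_obj/f_eye, so f_eye = f_obj/|M| = 49.5/7.07 = 7.001 cm.

7.0 cm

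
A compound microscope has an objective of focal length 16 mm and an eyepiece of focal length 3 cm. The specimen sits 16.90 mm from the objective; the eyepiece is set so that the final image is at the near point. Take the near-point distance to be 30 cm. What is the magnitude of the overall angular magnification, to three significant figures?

196

Convert to cm: f_obj = 16 mm = 1.6 cm; d_o = 16.90 mm = 1.69 cm.
Objective: 1/d_i = 1/f_obj - 1/d_o = 1/1.6 - 1/1.69 = 0.03328 cm^-1, so d_i = 30.044 cm.
m_obj = -d_i/d_o = -30.044/1.69 = -17.778.
Eyepiece angular magnification (image at near point): M_eye = 1 + D/f_e = 1 + 30/3 = 11.000.
Overall M = m_obj x M_eye = (-17.778)(11.000) = -195.56.
|M| = 195.56.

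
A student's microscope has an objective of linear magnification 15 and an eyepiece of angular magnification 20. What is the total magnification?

The overall magnification of a compound microscope is the product of the objective and eyepiece magnifications:
M = M_obj x M_eye = 15 x 20 = 300.

300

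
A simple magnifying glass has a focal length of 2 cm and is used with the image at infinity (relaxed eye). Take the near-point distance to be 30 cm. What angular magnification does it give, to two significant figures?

15

M = D/f = 30/2 = 15.000.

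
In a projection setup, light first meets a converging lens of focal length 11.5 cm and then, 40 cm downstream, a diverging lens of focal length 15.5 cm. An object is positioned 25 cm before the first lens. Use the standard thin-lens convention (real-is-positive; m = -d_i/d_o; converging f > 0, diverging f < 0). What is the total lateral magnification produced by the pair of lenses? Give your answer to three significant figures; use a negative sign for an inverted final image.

-0.386

Applying the thin-lens equation to the first lens, 1/11.5 = 1/25 + 1/d_i1, which gives d_i1 = 21.296 cm.
Its lateral magnification is m_1 = -d_i1/d_o1 = -(21.296)/25 = -0.8519.
The intermediate image is 21.296 cm to the right of lens 1, so d_o2 = L - d_i1 = 40 - 21.296 = 18.704 cm.
Applying the thin-lens equation again with f_2 = -15.5 cm and d_o2 = 18.704 cm gives d_i2 = -8.476 cm.
m_2 = -(-8.476)/(18.704) = 0.4532.
The system's lateral magnification is m_1 m_2 = (-0.8519)(0.4532) = -0.3860.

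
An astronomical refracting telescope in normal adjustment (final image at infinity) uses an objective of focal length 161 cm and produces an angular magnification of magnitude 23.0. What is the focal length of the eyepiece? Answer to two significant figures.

|M| = f_obj/f_eye, so f_eye = f_obj/|M| = 161/23.0 = 7.000 cm.

7.0 cm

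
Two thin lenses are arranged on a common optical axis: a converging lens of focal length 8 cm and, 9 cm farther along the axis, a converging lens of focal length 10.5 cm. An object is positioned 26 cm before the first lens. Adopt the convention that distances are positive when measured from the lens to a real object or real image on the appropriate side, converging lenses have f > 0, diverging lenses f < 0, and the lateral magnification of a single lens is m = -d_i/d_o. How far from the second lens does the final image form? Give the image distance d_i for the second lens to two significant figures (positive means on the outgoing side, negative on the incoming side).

2.1 cm

Lens 1: 1/d_i1 = 1/f_1 - 1/d_o1 = 1/8 - 1/26 = 0.08654 cm^-1, so d_i1 = 11.556 cm.
This image would form 11.556 cm past lens 1, i.e. 2.556 cm beyond lens 2, so it is a virtual object for lens 2: d_o2 = 9 - 11.556 = -2.556 cm.
Lens 2: 1/d_i2 = 1/f_2 - 1/d_o2 = 1/10.5 - 1/(-2.556) = 0.48654 cm^-1, so d_i2 = 2.055 cm.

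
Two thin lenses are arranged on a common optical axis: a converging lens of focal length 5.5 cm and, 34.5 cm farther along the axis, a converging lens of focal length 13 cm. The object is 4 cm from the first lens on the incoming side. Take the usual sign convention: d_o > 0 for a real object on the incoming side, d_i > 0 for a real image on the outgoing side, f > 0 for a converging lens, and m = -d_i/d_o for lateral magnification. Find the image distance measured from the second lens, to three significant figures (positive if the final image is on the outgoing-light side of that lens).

Lens 1: 1/d_i1 = 1/f_1 - 1/d_o1 = 1/5.5 - 1/4 = -0.06818 cm^-1, so d_i1 = -14.667 cm.
With d_i1 < 0 the first image is virtual and lies on the object side; the object distance for lens 2 is d_o2 = 34.5 - (-14.667) = 49.167 cm.
Lens 2: 1/d_i2 = 1/f_2 - 1/d_o2 = 1/13 - 1/(49.167) = 0.05658 cm^-1, so d_i2 = 17.673 cm.

17.7 cm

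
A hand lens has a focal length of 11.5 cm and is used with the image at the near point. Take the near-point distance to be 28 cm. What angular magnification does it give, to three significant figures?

3.43

M = 1 + D/f = 1 + 28/11.5 = 3.435.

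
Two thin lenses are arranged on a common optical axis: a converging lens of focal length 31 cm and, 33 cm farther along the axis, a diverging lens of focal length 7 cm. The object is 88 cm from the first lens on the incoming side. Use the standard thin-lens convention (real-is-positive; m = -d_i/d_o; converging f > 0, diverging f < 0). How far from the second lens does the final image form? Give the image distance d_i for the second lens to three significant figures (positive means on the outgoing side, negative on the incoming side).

-13.2 cm

Lens 1: 1/d_i1 = 1/f_1 - 1/d_o1 = 1/31 - 1/88 = 0.02089 cm^-1, so d_i1 = 47.860 cm.
This image would form 47.860 cm past lens 1, i.e. 14.860 cm beyond lens 2, so it is a virtual object for lens 2: d_o2 = 33 - 47.860 = -14.860 cm.
Lens 2: 1/d_i2 = 1/f_2 - 1/d_o2 = 1/(-7) - 1/(-14.860) = -0.07556 cm^-1, so d_i2 = -13.234 cm.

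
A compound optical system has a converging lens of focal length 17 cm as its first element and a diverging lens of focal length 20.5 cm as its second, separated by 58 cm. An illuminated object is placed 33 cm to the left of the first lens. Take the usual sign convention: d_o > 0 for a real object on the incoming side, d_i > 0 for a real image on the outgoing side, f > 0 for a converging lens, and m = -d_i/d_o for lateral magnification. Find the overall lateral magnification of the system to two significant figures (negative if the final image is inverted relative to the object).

First lens: d_i1 = 1/(1/17 - 1/33) = 35.062 cm.
m_1 = -(35.062)/33 = -1.0625.
Object distance for lens 2: d_o2 = 58 - 35.062 = 22.938 cm.
Second lens: d_i2 = 1/(1/(-20.5) - 1/(22.938)) = -10.825 cm.
m_2 = -(-10.825)/(22.938) = 0.4719.
Total m = m_1 x m_2 = (-1.0625)(0.4719) = -0.5014.

-0.50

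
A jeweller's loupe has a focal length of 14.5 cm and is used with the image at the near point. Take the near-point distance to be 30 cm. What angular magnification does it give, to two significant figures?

3.1

M = 1 + D/f = 1 + 30/14.5 = 3.069.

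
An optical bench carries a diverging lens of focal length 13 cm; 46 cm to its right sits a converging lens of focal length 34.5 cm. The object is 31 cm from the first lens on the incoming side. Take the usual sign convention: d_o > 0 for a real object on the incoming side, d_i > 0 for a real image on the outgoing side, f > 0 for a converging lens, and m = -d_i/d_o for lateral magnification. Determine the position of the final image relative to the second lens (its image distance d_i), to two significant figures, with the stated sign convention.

First lens: d_i1 = 1/(1/(-13) - 1/31) = -9.159 cm.
The intermediate image is virtual, 9.159 cm to the left of lens 1, so d_o2 = L - d_i1 = 46 - (-9.159) = 55.159 cm.
Second lens: d_i2 = 1/(1/34.5 - 1/(55.159)) = 92.114 cm.

92 cm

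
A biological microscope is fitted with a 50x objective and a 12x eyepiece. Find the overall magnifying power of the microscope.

600

The overall magnification of a compound microscope is the product of the objective and eyepiece magnifications:
M = M_obj x M_eye = 50 x 12 = 600.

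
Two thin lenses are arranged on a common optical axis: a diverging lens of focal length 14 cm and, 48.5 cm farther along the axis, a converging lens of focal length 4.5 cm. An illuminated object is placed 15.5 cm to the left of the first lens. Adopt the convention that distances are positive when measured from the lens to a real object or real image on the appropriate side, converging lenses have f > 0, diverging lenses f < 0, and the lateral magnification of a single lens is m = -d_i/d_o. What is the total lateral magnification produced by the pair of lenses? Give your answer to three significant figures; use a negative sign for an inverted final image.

-0.0416

First lens: d_i1 = 1/(1/(-14) - 1/15.5) = -7.356 cm.
m_1 = -(-7.356)/15.5 = 0.4746.
With d_i1 < 0 the first image is virtual and lies on the object side; the object distance for lens 2 is d_o2 = 48.5 - (-7.356) = 55.856 cm.
Second lens: d_i2 = 1/(1/4.5 - 1/(55.856)) = 4.894 cm.
m_2 = -(4.894)/(55.856) = -0.0876.
Overall magnification: m = m_1 m_2 = -0.0416.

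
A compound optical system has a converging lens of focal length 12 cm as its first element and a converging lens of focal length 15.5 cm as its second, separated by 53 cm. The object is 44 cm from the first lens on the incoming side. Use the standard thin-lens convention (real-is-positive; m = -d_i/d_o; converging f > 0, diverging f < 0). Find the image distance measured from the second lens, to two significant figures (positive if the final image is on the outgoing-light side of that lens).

Lens 1: 1/d_i1 = 1/f_1 - 1/d_o1 = 1/12 - 1/44 = 0.06061 cm^-1, so d_i1 = 16.500 cm.
The intermediate image is 16.500 cm to the right of lens 1, so d_o2 = L - d_i1 = 53 - 16.500 = 36.500 cm.
Lens 2: 1/d_i2 = 1/f_2 - 1/d_o2 = 1/15.5 - 1/(36.500) = 0.03712 cm^-1, so d_i2 = 26.940 cm.

27 cm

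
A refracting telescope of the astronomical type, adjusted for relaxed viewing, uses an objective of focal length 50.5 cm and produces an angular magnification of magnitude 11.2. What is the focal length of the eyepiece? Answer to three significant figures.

|M| = f_obj/f_eye, so f_eye = f_obj/|M| = 50.5/11.2 = 4.509 cm.

4.51 cm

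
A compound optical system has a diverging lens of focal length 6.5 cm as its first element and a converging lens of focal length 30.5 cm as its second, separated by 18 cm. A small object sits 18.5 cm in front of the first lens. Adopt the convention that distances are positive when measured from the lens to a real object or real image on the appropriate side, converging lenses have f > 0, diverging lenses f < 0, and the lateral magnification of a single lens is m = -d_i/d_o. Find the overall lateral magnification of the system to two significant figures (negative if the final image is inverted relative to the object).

1.0

Applying the thin-lens equation to the first lens, 1/(-6.5) = 1/18.5 + 1/d_i1, which gives d_i1 = -4.810 cm.
Its lateral magnification is m_1 = -d_i1/d_o1 = -(-4.810)/18.5 = 0.2600.
The intermediate image is virtual, 4.810 cm to the left of lens 1, so d_o2 = L - d_i1 = 18 - (-4.810) = 22.810 cm.
Applying the thin-lens equation again with f_2 = 30.5 cm and d_o2 = 22.810 cm gives d_i2 = -90.469 cm.
m_2 = -(-90.469)/(22.810) = 3.9662.
Total m = m_1 x m_2 = (0.2600)(3.9662) = 1.0312.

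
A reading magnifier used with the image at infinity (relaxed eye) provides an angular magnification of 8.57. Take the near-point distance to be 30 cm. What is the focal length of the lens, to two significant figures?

3.5 cm

For the image at infinity, M = D/f.
f = D/M = 30/8.57 = 3.501 cm.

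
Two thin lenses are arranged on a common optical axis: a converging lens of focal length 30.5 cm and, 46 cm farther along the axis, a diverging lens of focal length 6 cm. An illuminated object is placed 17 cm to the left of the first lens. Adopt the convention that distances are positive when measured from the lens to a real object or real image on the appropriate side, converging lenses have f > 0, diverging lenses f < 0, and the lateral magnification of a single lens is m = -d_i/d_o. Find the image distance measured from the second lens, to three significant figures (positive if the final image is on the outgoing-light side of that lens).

-5.60 cm

First lens: d_i1 = 1/(1/30.5 - 1/17) = -38.407 cm.
The intermediate image is virtual, 38.407 cm to the left of lens 1, so d_o2 = L - d_i1 = 46 - (-38.407) = 84.407 cm.
Second lens: d_i2 = 1/(1/(-6) - 1/(84.407)) = -5.602 cm.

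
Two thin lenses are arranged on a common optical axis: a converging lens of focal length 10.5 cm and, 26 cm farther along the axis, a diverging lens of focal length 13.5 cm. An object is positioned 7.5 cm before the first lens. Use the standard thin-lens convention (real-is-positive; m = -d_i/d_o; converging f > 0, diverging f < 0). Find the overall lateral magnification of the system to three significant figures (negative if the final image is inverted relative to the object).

0.719

Applying the thin-lens equation to the first lens, 1/10.5 = 1/7.5 + 1/d_i1, which gives d_i1 = -26.250 cm.
Its lateral magnification is m_1 = -d_i1/d_o1 = -(-26.250)/7.5 = 3.5000.
The intermediate image is virtual, 26.250 cm to the left of lens 1, so d_o2 = L - d_i1 = 26 - (-26.250) = 52.250 cm.
Applying the thin-lens equation again with f_2 = -13.5 cm and d_o2 = 52.250 cm gives d_i2 = -10.728 cm.
m_2 = -(-10.728)/(52.250) = 0.2053.
The system's lateral magnification is m_1 m_2 = (3.5000)(0.2053) = 0.7186.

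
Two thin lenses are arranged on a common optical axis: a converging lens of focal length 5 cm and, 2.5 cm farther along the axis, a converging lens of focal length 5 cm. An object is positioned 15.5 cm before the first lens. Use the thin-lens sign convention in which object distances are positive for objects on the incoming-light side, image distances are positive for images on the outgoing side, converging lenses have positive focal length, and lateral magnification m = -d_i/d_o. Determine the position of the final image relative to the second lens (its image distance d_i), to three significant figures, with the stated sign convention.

2.47 cm

First lens: d_i1 = 1/(1/5 - 1/15.5) = 7.381 cm.
This image would form 7.381 cm past lens 1, i.e. 4.881 cm beyond lens 2, so it is a virtual object for lens 2: d_o2 = 2.5 - 7.381 = -4.881 cm.
Second lens: d_i2 = 1/(1/5 - 1/(-4.881)) = 2.470 cm.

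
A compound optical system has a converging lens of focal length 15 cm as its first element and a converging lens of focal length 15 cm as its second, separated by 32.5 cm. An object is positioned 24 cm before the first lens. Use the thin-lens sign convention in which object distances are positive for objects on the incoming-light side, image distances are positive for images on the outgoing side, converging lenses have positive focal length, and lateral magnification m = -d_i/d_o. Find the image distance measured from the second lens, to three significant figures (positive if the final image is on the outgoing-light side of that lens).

5.00 cm

Lens 1: 1/d_i1 = 1/f_1 - 1/d_o1 = 1/15 - 1/24 = 0.02500 cm^-1, so d_i1 = 40.000 cm.
Since 40.000 cm > 32.5 cm, the first image lies past the second lens and serves as a virtual object: d_o2 = L - d_i1 = -7.500 cm.
Lens 2: 1/d_i2 = 1/f_2 - 1/d_o2 = 1/15 - 1/(-7.500) = 0.20000 cm^-1, so d_i2 = 5.000 cm.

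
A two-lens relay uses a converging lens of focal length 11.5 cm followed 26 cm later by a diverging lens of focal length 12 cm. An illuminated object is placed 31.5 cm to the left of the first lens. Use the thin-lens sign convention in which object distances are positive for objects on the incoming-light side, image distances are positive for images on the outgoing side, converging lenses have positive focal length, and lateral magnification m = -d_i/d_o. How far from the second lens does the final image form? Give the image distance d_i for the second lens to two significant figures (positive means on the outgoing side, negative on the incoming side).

-4.8 cm

First lens: d_i1 = 1/(1/11.5 - 1/31.5) = 18.113 cm.
The intermediate image is 18.113 cm to the right of lens 1, so d_o2 = L - d_i1 = 26 - 18.113 = 7.887 cm.
Second lens: d_i2 = 1/(1/(-12) - 1/(7.887)) = -4.759 cm.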